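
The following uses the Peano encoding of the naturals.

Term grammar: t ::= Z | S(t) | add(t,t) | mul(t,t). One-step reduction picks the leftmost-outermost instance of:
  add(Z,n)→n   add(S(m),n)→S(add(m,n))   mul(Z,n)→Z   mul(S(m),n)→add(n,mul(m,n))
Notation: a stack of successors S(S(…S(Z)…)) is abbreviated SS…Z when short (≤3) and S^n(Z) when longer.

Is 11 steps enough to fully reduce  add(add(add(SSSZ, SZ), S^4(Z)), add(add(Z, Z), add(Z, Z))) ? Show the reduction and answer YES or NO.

  start: add(add(add(SSSZ, SZ), S^4(Z)), add(add(Z, Z), add(Z, Z)))
  [1] add(add(S(add(SSZ, SZ)), S^4(Z)), add(add(Z, Z), add(Z, Z)))
  [2] add(S(add(add(SSZ, SZ), S^4(Z))), add(add(Z, Z), add(Z, Z)))
  [3] S(add(add(add(SSZ, SZ), S^4(Z)), add(add(Z, Z), add(Z, Z))))
  [4] S(add(add(S(add(SZ, SZ)), S^4(Z)), add(add(Z, Z), add(Z, Z))))
  [5] S(add(S(add(add(SZ, SZ), S^4(Z))), add(add(Z, Z), add(Z, Z))))
  [6] S(S(add(add(add(SZ, SZ), S^4(Z)), add(add(Z, Z), add(Z, Z)))))
  [7] S(S(add(add(S(add(Z, SZ)), S^4(Z)), add(add(Z, Z), add(Z, Z)))))
  [8] S(S(add(S(add(add(Z, SZ), S^4(Z))), add(add(Z, Z), add(Z, Z)))))
  [9] S(S(S(add(add(add(Z, SZ), S^4(Z)), add(add(Z, Z), add(Z, Z))))))
  [10] S(S(S(add(add(SZ, S^4(Z)), add(add(Z, Z), add(Z, Z))))))
  [11] S(S(S(add(S(add(Z, S^4(Z))), add(add(Z, Z), add(Z, Z))))))

Answer: NO — after 11 steps the term is S(S(S(add(S(add(Z, S^4(Z))), add(add(Z, Z), add(Z, Z)))))), not yet normal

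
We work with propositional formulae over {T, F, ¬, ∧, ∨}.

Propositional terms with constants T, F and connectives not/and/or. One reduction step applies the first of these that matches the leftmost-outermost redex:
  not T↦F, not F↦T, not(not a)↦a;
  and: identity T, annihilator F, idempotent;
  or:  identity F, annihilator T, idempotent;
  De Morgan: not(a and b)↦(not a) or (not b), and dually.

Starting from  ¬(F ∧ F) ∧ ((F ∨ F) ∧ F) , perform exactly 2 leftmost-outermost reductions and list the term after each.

Answer: after 2 steps: ¬F ∧ ((F ∨ F) ∧ F)

Reduction:
  start: ¬(F ∧ F) ∧ ((F ∨ F) ∧ F)
  step 1: (¬F ∨ ¬F) ∧ ((F ∨ F) ∧ F)
  step 2: ¬F ∧ ((F ∨ F) ∧ F)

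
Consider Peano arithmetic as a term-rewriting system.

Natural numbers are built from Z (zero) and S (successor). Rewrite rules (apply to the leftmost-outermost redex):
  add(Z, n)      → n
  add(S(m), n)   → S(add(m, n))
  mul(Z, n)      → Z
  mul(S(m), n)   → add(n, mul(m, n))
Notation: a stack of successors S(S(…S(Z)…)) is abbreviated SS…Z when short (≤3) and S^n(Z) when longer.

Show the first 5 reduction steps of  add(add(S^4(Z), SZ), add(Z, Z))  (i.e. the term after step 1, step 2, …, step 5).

Answer: after 5 steps: S(S(add(S(add(SZ, SZ)), add(Z, Z))))

Derivation:
  start: add(add(S^4(Z), SZ), add(Z, Z))
  [1] add(S(add(SSSZ, SZ)), add(Z, Z))
  [2] S(add(add(SSSZ, SZ), add(Z, Z)))
  [3] S(add(S(add(SSZ, SZ)), add(Z, Z)))
  [4] S(S(add(add(SSZ, SZ), add(Z, Z))))
  [5] S(S(add(S(add(SZ, SZ)), add(Z, Z))))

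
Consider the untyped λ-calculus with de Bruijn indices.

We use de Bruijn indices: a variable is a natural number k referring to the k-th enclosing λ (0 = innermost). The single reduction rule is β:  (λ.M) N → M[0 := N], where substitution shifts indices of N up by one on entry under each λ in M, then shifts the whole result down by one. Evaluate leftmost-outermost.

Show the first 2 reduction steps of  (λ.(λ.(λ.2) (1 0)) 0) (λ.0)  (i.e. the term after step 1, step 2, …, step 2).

  start: (λ.(λ.(λ.2) (1 0)) 0) (λ.0)
  →1  (λ.(λ.λ.0) ((λ.0) 0)) (λ.0)
  →2  (λ.λ.0) ((λ.0) (λ.0))

Answer: after 2 steps: (λ.λ.0) ((λ.0) (λ.0))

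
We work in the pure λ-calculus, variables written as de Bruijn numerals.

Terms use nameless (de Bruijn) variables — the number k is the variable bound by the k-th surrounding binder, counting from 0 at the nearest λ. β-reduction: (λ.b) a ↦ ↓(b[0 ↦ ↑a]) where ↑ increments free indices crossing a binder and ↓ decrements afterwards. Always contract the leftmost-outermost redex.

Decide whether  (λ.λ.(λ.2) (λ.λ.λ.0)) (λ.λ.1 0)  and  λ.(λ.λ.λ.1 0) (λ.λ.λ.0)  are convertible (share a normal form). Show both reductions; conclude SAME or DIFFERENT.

Term A:
  start: (λ.λ.(λ.2) (λ.λ.λ.0)) (λ.λ.1 0)
  [1] λ.(λ.λ.λ.1 0) (λ.λ.λ.0)
  [2] λ.λ.λ.1 0

Term B:
  start: λ.(λ.λ.λ.1 0) (λ.λ.λ.0)
  [1] λ.λ.λ.1 0

Answer: SAME — A ⇓ λ.λ.λ.1 0, B ⇓ λ.λ.λ.1 0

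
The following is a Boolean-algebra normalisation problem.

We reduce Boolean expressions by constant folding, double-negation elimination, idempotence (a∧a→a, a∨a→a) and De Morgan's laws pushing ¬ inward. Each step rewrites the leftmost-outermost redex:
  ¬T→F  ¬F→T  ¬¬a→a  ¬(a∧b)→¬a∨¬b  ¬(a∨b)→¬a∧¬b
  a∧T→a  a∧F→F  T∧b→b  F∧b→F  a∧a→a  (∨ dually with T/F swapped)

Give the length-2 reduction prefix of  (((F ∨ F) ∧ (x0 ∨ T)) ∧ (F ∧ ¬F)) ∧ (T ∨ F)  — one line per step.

Answer: after 2 steps: (F ∧ (F ∧ ¬F)) ∧ (T ∨ F)

Working:
  start: (((F ∨ F) ∧ (x0 ∨ T)) ∧ (F ∧ ¬F)) ∧ (T ∨ F)
  step 1: ((F ∧ (x0 ∨ T)) ∧ (F ∧ ¬F)) ∧ (T ∨ F)
  step 2: (F ∧ (F ∧ ¬F)) ∧ (T ∨ F)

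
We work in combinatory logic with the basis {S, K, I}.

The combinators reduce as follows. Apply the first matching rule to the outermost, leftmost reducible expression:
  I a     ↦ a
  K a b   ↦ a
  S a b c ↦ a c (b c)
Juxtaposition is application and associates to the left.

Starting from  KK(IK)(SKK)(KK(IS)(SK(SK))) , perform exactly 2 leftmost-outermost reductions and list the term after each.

  start: KK(IK)(SKK)(KK(IS)(SK(SK)))
  →1  K(SKK)(KK(IS)(SK(SK)))
  →2  SKK

Answer: after 2 steps: SKK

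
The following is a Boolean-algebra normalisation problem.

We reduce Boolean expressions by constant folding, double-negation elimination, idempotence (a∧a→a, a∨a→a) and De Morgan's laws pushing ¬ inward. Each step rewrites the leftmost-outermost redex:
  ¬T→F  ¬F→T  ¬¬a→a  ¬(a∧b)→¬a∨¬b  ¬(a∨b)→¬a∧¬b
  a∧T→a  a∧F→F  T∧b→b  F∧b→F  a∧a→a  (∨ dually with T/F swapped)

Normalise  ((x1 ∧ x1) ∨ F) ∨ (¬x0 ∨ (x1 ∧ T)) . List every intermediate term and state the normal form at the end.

Answer: normal form = x1 ∨ (¬x0 ∨ x1)  (in 3 steps)

Derivation:
  start: ((x1 ∧ x1) ∨ F) ∨ (¬x0 ∨ (x1 ∧ T))
  →1  (x1 ∧ x1) ∨ (¬x0 ∨ (x1 ∧ T))
  →2  x1 ∨ (¬x0 ∨ (x1 ∧ T))
  →3  x1 ∨ (¬x0 ∨ x1)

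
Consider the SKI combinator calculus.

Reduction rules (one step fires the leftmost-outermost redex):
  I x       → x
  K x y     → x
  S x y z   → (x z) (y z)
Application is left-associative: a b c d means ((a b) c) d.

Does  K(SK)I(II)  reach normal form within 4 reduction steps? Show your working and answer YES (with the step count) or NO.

  start: K(SK)I(II)
  step 1: SK(II)
  step 2: SKI

Answer: YES — reaches normal form SKI in 2 ≤ 4 steps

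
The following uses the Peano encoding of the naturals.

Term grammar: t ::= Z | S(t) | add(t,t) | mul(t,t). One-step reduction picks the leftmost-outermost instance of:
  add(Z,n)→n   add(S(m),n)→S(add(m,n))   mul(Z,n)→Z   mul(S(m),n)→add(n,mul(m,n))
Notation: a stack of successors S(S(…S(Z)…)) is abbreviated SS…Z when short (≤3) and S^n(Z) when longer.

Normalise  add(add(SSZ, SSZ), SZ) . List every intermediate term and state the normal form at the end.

Answer: normal form = S^5(Z)  (in 8 steps)

Reduction:
  start: add(add(SSZ, SSZ), SZ)
  [1] add(S(add(SZ, SSZ)), SZ)
  [2] S(add(add(SZ, SSZ), SZ))
  [3] S(add(S(add(Z, SSZ)), SZ))
  [4] S(S(add(add(Z, SSZ), SZ)))
  [5] S(S(add(SSZ, SZ)))
  [6] S(S(S(add(SZ, SZ))))
  [7] S(S(S(S(add(Z, SZ)))))
  [8] S^5(Z)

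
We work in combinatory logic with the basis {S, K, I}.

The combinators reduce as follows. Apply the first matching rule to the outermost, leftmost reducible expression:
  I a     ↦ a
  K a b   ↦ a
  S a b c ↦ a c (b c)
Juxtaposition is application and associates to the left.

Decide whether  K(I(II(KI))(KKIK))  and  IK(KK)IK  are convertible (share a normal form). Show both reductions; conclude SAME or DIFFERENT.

Answer: DIFFERENT — A ⇓ KI, B ⇓ K

Reduction:
Term A:
  start: K(I(II(KI))(KKIK))
  →1  K(II(KI)(KKIK))
  →2  K(I(KI)(KKIK))
  →3  K(KI(KKIK))
  →4  KI

Term B:
  start: IK(KK)IK
  →1  K(KK)IK
  →2  KKK
  →3  K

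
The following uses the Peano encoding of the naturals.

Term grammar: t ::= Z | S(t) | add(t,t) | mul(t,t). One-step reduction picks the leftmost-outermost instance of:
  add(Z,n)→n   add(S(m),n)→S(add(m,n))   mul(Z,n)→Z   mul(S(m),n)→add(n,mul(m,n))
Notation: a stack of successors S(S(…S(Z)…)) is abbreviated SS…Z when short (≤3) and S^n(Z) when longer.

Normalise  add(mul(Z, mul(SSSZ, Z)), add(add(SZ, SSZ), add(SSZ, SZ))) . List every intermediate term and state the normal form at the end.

  start: add(mul(Z, mul(SSSZ, Z)), add(add(SZ, SSZ), add(SSZ, SZ)))
  [1] add(Z, add(add(SZ, SSZ), add(SSZ, SZ)))
  [2] add(add(SZ, SSZ), add(SSZ, SZ))
  [3] add(S(add(Z, SSZ)), add(SSZ, SZ))
  [4] S(add(add(Z, SSZ), add(SSZ, SZ)))
  [5] S(add(SSZ, add(SSZ, SZ)))
  [6] S(S(add(SZ, add(SSZ, SZ))))
  [7] S(S(S(add(Z, add(SSZ, SZ)))))
  [8] S(S(S(add(SSZ, SZ))))
  [9] S(S(S(S(add(SZ, SZ)))))
  [10] S(S(S(S(S(add(Z, SZ))))))
  [11] S^6(Z)

Answer: normal form = S^6(Z)  (in 11 steps)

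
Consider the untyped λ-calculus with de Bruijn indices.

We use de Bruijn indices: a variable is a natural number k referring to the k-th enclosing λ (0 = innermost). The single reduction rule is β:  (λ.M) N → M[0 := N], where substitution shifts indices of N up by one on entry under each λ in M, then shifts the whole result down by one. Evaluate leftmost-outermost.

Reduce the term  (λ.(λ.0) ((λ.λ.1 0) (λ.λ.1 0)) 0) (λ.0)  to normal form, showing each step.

Answer: normal form = λ.0  (in 6 steps)

Derivation:
  start: (λ.(λ.0) ((λ.λ.1 0) (λ.λ.1 0)) 0) (λ.0)
  [1] (λ.0) ((λ.λ.1 0) (λ.λ.1 0)) (λ.0)
  [2] (λ.λ.1 0) (λ.λ.1 0) (λ.0)
  [3] (λ.(λ.λ.1 0) 0) (λ.0)
  [4] (λ.λ.1 0) (λ.0)
  [5] λ.(λ.0) 0
  [6] λ.0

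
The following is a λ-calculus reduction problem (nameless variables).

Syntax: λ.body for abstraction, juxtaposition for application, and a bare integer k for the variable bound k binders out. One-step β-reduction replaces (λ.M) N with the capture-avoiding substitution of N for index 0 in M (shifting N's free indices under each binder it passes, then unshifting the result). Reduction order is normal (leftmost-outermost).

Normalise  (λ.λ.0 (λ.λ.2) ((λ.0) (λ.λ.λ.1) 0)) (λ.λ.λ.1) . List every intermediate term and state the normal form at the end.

  start: (λ.λ.0 (λ.λ.2) ((λ.0) (λ.λ.λ.1) 0)) (λ.λ.λ.1)
  [1] λ.0 (λ.λ.2) ((λ.0) (λ.λ.λ.1) 0)
  [2] λ.0 (λ.λ.2) ((λ.λ.λ.1) 0)
  [3] λ.0 (λ.λ.2) (λ.λ.1)

Answer: normal form = λ.0 (λ.λ.2) (λ.λ.1)  (in 3 steps)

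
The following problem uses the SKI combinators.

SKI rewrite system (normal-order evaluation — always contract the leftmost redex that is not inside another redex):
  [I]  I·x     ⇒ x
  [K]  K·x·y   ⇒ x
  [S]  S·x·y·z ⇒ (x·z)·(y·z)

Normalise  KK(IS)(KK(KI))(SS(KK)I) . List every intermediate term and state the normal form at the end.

Answer: normal form = K  (in 3 steps)

Reduction:
  start: KK(IS)(KK(KI))(SS(KK)I)
  [1] K(KK(KI))(SS(KK)I)
  [2] KK(KI)
  [3] K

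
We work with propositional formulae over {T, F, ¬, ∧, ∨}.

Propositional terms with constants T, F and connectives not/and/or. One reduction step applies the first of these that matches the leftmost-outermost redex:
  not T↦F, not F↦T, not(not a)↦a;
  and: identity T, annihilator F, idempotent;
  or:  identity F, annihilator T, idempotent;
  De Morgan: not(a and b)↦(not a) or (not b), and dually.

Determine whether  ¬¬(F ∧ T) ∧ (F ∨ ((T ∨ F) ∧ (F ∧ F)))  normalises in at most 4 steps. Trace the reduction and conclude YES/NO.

  start: ¬¬(F ∧ T) ∧ (F ∨ ((T ∨ F) ∧ (F ∧ F)))
  →1  (F ∧ T) ∧ (F ∨ ((T ∨ F) ∧ (F ∧ F)))
  →2  F ∧ (F ∨ ((T ∨ F) ∧ (F ∧ F)))
  →3  F

Answer: YES — reaches normal form F in 3 ≤ 4 steps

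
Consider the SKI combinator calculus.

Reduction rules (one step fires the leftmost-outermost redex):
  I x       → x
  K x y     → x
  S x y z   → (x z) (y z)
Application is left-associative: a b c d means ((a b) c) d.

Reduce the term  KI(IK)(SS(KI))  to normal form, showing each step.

  start: KI(IK)(SS(KI))
  →1  I(SS(KI))
  →2  SS(KI)

Answer: normal form = SS(KI)  (in 2 steps)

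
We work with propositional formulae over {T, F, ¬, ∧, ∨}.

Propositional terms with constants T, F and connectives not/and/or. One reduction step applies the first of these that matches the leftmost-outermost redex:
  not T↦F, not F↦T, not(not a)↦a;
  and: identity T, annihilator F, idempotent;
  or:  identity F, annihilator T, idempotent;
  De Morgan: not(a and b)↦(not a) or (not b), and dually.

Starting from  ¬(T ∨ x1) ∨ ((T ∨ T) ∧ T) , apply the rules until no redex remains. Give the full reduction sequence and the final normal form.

Answer: normal form = T  (in 6 steps)

Reduction:
  start: ¬(T ∨ x1) ∨ ((T ∨ T) ∧ T)
  [1] (¬T ∧ ¬x1) ∨ ((T ∨ T) ∧ T)
  [2] (F ∧ ¬x1) ∨ ((T ∨ T) ∧ T)
  [3] F ∨ ((T ∨ T) ∧ T)
  [4] (T ∨ T) ∧ T
  [5] T ∨ T
  [6] T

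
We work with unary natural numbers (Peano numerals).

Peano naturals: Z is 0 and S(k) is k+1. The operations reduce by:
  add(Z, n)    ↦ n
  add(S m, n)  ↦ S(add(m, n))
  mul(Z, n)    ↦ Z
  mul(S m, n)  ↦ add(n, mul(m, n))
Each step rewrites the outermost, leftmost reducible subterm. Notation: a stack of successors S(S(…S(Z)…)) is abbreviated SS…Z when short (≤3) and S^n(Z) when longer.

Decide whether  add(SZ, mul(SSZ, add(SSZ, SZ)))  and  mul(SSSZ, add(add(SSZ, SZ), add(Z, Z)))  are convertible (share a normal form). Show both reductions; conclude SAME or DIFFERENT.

Answer: DIFFERENT — A ⇓ S^7(Z), B ⇓ S^9(Z)

Reduction:
Term A:
  start: add(SZ, mul(SSZ, add(SSZ, SZ)))
  [1] S(add(Z, mul(SSZ, add(SSZ, SZ))))
  [2] S(mul(SSZ, add(SSZ, SZ)))
  [3] S(add(add(SSZ, SZ), mul(SZ, add(SSZ, SZ))))
  [4] S(add(S(add(SZ, SZ)), mul(SZ, add(SSZ, SZ))))
  [5] S(S(add(add(SZ, SZ), mul(SZ, add(SSZ, SZ)))))
  [6] S(S(add(S(add(Z, SZ)), mul(SZ, add(SSZ, SZ)))))
  [7] S(S(S(add(add(Z, SZ), mul(SZ, add(SSZ, SZ))))))
  [8] S(S(S(add(SZ, mul(SZ, add(SSZ, SZ))))))
  [9] S(S(S(S(add(Z, mul(SZ, add(SSZ, SZ)))))))
  [10] S(S(S(S(mul(SZ, add(SSZ, SZ))))))
  [11] S(S(S(S(add(add(SSZ, SZ), mul(Z, add(SSZ, SZ)))))))
  [12] S(S(S(S(add(S(add(SZ, SZ)), mul(Z, add(SSZ, SZ)))))))
  [13] S(S(S(S(S(add(add(SZ, SZ), mul(Z, add(SSZ, SZ))))))))
  [14] S(S(S(S(S(add(S(add(Z, SZ)), mul(Z, add(SSZ, SZ))))))))
  [15] S(S(S(S(S(S(add(add(Z, SZ), mul(Z, add(SSZ, SZ)))))))))
  [16] S(S(S(S(S(S(add(SZ, mul(Z, add(SSZ, SZ)))))))))
  [17] S(S(S(S(S(S(S(add(Z, mul(Z, add(SSZ, SZ))))))))))
  [18] S(S(S(S(S(S(S(mul(Z, add(SSZ, SZ)))))))))
  [19] S^7(Z)

Term B:
  start: mul(SSSZ, add(add(SSZ, SZ), add(Z, Z)))
  [1] add(add(add(SSZ, SZ), add(Z, Z)), mul(SSZ, add(add(SSZ, SZ), add(Z, Z))))
  [2] add(add(S(add(SZ, SZ)), add(Z, Z)), mul(SSZ, add(add(SSZ, SZ), add(Z, Z))))
  [3] add(S(add(add(SZ, SZ), add(Z, Z))), mul(SSZ, add(add(SSZ, SZ), add(Z, Z))))
  [4] S(add(add(add(SZ, SZ), add(Z, Z)), mul(SSZ, add(add(SSZ, SZ), add(Z, Z)))))
  [5] S(add(add(S(add(Z, SZ)), add(Z, Z)), mul(SSZ, add(add(SSZ, SZ), add(Z, Z)))))
  [6] S(add(S(add(add(Z, SZ), add(Z, Z))), mul(SSZ, add(add(SSZ, SZ), add(Z, Z)))))
  [7] S(S(add(add(add(Z, SZ), add(Z, Z)), mul(SSZ, add(add(SSZ, SZ), add(Z, Z))))))
  [8] S(S(add(add(SZ, add(Z, Z)), mul(SSZ, add(add(SSZ, SZ), add(Z, Z))))))
  [9] S(S(add(S(add(Z, add(Z, Z))), mul(SSZ, add(add(SSZ, SZ), add(Z, Z))))))
  [10] S(S(S(add(add(Z, add(Z, Z)), mul(SSZ, add(add(SSZ, SZ), add(Z, Z)))))))
  [11] S(S(S(add(add(Z, Z), mul(SSZ, add(add(SSZ, SZ), add(Z, Z)))))))
  [12] S(S(S(add(Z, mul(SSZ, add(add(SSZ, SZ), add(Z, Z)))))))
  [13] S(S(S(mul(SSZ, add(add(SSZ, SZ), add(Z, Z))))))
  [14] S(S(S(add(add(add(SSZ, SZ), add(Z, Z)), mul(SZ, add(add(SSZ, SZ), add(Z, Z)))))))
  [15] S(S(S(add(add(S(add(SZ, SZ)), add(Z, Z)), mul(SZ, add(add(SSZ, SZ), add(Z, Z)))))))
  [16] S(S(S(add(S(add(add(SZ, SZ), add(Z, Z))), mul(SZ, add(add(SSZ, SZ), add(Z, Z)))))))
  [17] S(S(S(S(add(add(add(SZ, SZ), add(Z, Z)), mul(SZ, add(add(SSZ, SZ), add(Z, Z))))))))
  [18] S(S(S(S(add(add(S(add(Z, SZ)), add(Z, Z)), mul(SZ, add(add(SSZ, SZ), add(Z, Z))))))))
  [19] S(S(S(S(add(S(add(add(Z, SZ), add(Z, Z))), mul(SZ, add(add(SSZ, SZ), add(Z, Z))))))))
  [20] S(S(S(S(S(add(add(add(Z, SZ), add(Z, Z)), mul(SZ, add(add(SSZ, SZ), add(Z, Z)))))))))
  [21] S(S(S(S(S(add(add(SZ, add(Z, Z)), mul(SZ, add(add(SSZ, SZ), add(Z, Z)))))))))
  [22] S(S(S(S(S(add(S(add(Z, add(Z, Z))), mul(SZ, add(add(SSZ, SZ), add(Z, Z)))))))))
  [23] S(S(S(S(S(S(add(add(Z, add(Z, Z)), mul(SZ, add(add(SSZ, SZ), add(Z, Z))))))))))
  [24] S(S(S(S(S(S(add(add(Z, Z), mul(SZ, add(add(SSZ, SZ), add(Z, Z))))))))))
  [25] S(S(S(S(S(S(add(Z, mul(SZ, add(add(SSZ, SZ), add(Z, Z))))))))))
  [26] S(S(S(S(S(S(mul(SZ, add(add(SSZ, SZ), add(Z, Z)))))))))
  [27] S(S(S(S(S(S(add(add(add(SSZ, SZ), add(Z, Z)), mul(Z, add(add(SSZ, SZ), add(Z, Z))))))))))
  [28] S(S(S(S(S(S(add(add(S(add(SZ, SZ)), add(Z, Z)), mul(Z, add(add(SSZ, SZ), add(Z, Z))))))))))
  [29] S(S(S(S(S(S(add(S(add(add(SZ, SZ), add(Z, Z))), mul(Z, add(add(SSZ, SZ), add(Z, Z))))))))))
  [30] S(S(S(S(S(S(S(add(add(add(SZ, SZ), add(Z, Z)), mul(Z, add(add(SSZ, SZ), add(Z, Z)))))))))))
  [31] S(S(S(S(S(S(S(add(add(S(add(Z, SZ)), add(Z, Z)), mul(Z, add(add(SSZ, SZ), add(Z, Z)))))))))))
  [32] S(S(S(S(S(S(S(add(S(add(add(Z, SZ), add(Z, Z))), mul(Z, add(add(SSZ, SZ), add(Z, Z)))))))))))
  [33] S(S(S(S(S(S(S(S(add(add(add(Z, SZ), add(Z, Z)), mul(Z, add(add(SSZ, SZ), add(Z, Z))))))))))))
  [34] S(S(S(S(S(S(S(S(add(add(SZ, add(Z, Z)), mul(Z, add(add(SSZ, SZ), add(Z, Z))))))))))))
  [35] S(S(S(S(S(S(S(S(add(S(add(Z, add(Z, Z))), mul(Z, add(add(SSZ, SZ), add(Z, Z))))))))))))
  [36] S(S(S(S(S(S(S(S(S(add(add(Z, add(Z, Z)), mul(Z, add(add(SSZ, SZ), add(Z, Z)))))))))))))
  [37] S(S(S(S(S(S(S(S(S(add(add(Z, Z), mul(Z, add(add(SSZ, SZ), add(Z, Z)))))))))))))
  [38] S(S(S(S(S(S(S(S(S(add(Z, mul(Z, add(add(SSZ, SZ), add(Z, Z)))))))))))))
  [39] S(S(S(S(S(S(S(S(S(mul(Z, add(add(SSZ, SZ), add(Z, Z))))))))))))
  [40] S^9(Z)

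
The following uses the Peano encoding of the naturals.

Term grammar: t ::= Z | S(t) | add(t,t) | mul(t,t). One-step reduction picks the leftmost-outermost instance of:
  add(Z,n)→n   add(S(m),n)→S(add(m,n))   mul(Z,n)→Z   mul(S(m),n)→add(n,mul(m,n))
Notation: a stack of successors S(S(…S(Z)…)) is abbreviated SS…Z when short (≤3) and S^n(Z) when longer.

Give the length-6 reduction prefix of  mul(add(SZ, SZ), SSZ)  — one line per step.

  start: mul(add(SZ, SZ), SSZ)
  step 1: mul(S(add(Z, SZ)), SSZ)
  step 2: add(SSZ, mul(add(Z, SZ), SSZ))
  step 3: S(add(SZ, mul(add(Z, SZ), SSZ)))
  step 4: S(S(add(Z, mul(add(Z, SZ), SSZ))))
  step 5: S(S(mul(add(Z, SZ), SSZ)))
  step 6: S(S(mul(SZ, SSZ)))

Answer: after 6 steps: S(S(mul(SZ, SSZ)))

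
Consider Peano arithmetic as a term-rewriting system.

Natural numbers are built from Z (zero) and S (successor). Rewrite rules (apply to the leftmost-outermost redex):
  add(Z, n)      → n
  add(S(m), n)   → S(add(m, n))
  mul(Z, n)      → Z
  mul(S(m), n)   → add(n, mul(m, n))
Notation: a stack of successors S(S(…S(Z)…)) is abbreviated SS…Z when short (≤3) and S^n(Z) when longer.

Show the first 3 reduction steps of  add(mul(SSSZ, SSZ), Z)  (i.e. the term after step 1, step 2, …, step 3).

  start: add(mul(SSSZ, SSZ), Z)
  [1] add(add(SSZ, mul(SSZ, SSZ)), Z)
  [2] add(S(add(SZ, mul(SSZ, SSZ))), Z)
  [3] S(add(add(SZ, mul(SSZ, SSZ)), Z))

Answer: after 3 steps: S(add(add(SZ, mul(SSZ, SSZ)), Z))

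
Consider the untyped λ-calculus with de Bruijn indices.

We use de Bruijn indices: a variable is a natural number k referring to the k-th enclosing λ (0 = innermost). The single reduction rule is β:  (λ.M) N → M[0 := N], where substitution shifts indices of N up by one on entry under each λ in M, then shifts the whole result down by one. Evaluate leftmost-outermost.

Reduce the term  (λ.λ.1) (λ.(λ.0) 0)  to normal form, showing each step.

Answer: normal form = λ.λ.0  (in 2 steps)

Reduction:
  start: (λ.λ.1) (λ.(λ.0) 0)
  →1  λ.λ.(λ.0) 0
  →2  λ.λ.0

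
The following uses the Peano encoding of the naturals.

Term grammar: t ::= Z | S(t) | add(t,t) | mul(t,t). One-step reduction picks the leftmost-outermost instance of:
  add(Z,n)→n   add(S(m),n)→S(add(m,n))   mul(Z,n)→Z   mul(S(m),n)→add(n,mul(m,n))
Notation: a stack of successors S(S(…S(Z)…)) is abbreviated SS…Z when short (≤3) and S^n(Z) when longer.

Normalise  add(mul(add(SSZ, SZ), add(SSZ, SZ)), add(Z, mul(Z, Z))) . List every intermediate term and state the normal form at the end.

  start: add(mul(add(SSZ, SZ), add(SSZ, SZ)), add(Z, mul(Z, Z)))
  [1] add(mul(S(add(SZ, SZ)), add(SSZ, SZ)), add(Z, mul(Z, Z)))
  [2] add(add(add(SSZ, SZ), mul(add(SZ, SZ), add(SSZ, SZ))), add(Z, mul(Z, Z)))
  [3] add(add(S(add(SZ, SZ)), mul(add(SZ, SZ), add(SSZ, SZ))), add(Z, mul(Z, Z)))
  [4] add(S(add(add(SZ, SZ), mul(add(SZ, SZ), add(SSZ, SZ)))), add(Z, mul(Z, Z)))
  [5] S(add(add(add(SZ, SZ), mul(add(SZ, SZ), add(SSZ, SZ))), add(Z, mul(Z, Z))))
  [6] S(add(add(S(add(Z, SZ)), mul(add(SZ, SZ), add(SSZ, SZ))), add(Z, mul(Z, Z))))
  [7] S(add(S(add(add(Z, SZ), mul(add(SZ, SZ), add(SSZ, SZ)))), add(Z, mul(Z, Z))))
  [8] S(S(add(add(add(Z, SZ), mul(add(SZ, SZ), add(SSZ, SZ))), add(Z, mul(Z, Z)))))
  [9] S(S(add(add(SZ, mul(add(SZ, SZ), add(SSZ, SZ))), add(Z, mul(Z, Z)))))
  [10] S(S(add(S(add(Z, mul(add(SZ, SZ), add(SSZ, SZ)))), add(Z, mul(Z, Z)))))
  [11] S(S(S(add(add(Z, mul(add(SZ, SZ), add(SSZ, SZ))), add(Z, mul(Z, Z))))))
  [12] S(S(S(add(mul(add(SZ, SZ), add(SSZ, SZ)), add(Z, mul(Z, Z))))))
  [13] S(S(S(add(mul(S(add(Z, SZ)), add(SSZ, SZ)), add(Z, mul(Z, Z))))))
  [14] S(S(S(add(add(add(SSZ, SZ), mul(add(Z, SZ), add(SSZ, SZ))), add(Z, mul(Z, Z))))))
  [15] S(S(S(add(add(S(add(SZ, SZ)), mul(add(Z, SZ), add(SSZ, SZ))), add(Z, mul(Z, Z))))))
  [16] S(S(S(add(S(add(add(SZ, SZ), mul(add(Z, SZ), add(SSZ, SZ)))), add(Z, mul(Z, Z))))))
  [17] S(S(S(S(add(add(add(SZ, SZ), mul(add(Z, SZ), add(SSZ, SZ))), add(Z, mul(Z, Z)))))))
  [18] S(S(S(S(add(add(S(add(Z, SZ)), mul(add(Z, SZ), add(SSZ, SZ))), add(Z, mul(Z, Z)))))))
  [19] S(S(S(S(add(S(add(add(Z, SZ), mul(add(Z, SZ), add(SSZ, SZ)))), add(Z, mul(Z, Z)))))))
  [20] S(S(S(S(S(add(add(add(Z, SZ), mul(add(Z, SZ), add(SSZ, SZ))), add(Z, mul(Z, Z))))))))
  [21] S(S(S(S(S(add(add(SZ, mul(add(Z, SZ), add(SSZ, SZ))), add(Z, mul(Z, Z))))))))
  [22] S(S(S(S(S(add(S(add(Z, mul(add(Z, SZ), add(SSZ, SZ)))), add(Z, mul(Z, Z))))))))
  [23] S(S(S(S(S(S(add(add(Z, mul(add(Z, SZ), add(SSZ, SZ))), add(Z, mul(Z, Z)))))))))
  [24] S(S(S(S(S(S(add(mul(add(Z, SZ), add(SSZ, SZ)), add(Z, mul(Z, Z)))))))))
  [25] S(S(S(S(S(S(add(mul(SZ, add(SSZ, SZ)), add(Z, mul(Z, Z)))))))))
  [26] S(S(S(S(S(S(add(add(add(SSZ, SZ), mul(Z, add(SSZ, SZ))), add(Z, mul(Z, Z)))))))))
  [27] S(S(S(S(S(S(add(add(S(add(SZ, SZ)), mul(Z, add(SSZ, SZ))), add(Z, mul(Z, Z)))))))))
  [28] S(S(S(S(S(S(add(S(add(add(SZ, SZ), mul(Z, add(SSZ, SZ)))), add(Z, mul(Z, Z)))))))))
  [29] S(S(S(S(S(S(S(add(add(add(SZ, SZ), mul(Z, add(SSZ, SZ))), add(Z, mul(Z, Z))))))))))
  [30] S(S(S(S(S(S(S(add(add(S(add(Z, SZ)), mul(Z, add(SSZ, SZ))), add(Z, mul(Z, Z))))))))))
  [31] S(S(S(S(S(S(S(add(S(add(add(Z, SZ), mul(Z, add(SSZ, SZ)))), add(Z, mul(Z, Z))))))))))
  [32] S(S(S(S(S(S(S(S(add(add(add(Z, SZ), mul(Z, add(SSZ, SZ))), add(Z, mul(Z, Z)))))))))))
  [33] S(S(S(S(S(S(S(S(add(add(SZ, mul(Z, add(SSZ, SZ))), add(Z, mul(Z, Z)))))))))))
  [34] S(S(S(S(S(S(S(S(add(S(add(Z, mul(Z, add(SSZ, SZ)))), add(Z, mul(Z, Z)))))))))))
  [35] S(S(S(S(S(S(S(S(S(add(add(Z, mul(Z, add(SSZ, SZ))), add(Z, mul(Z, Z))))))))))))
  [36] S(S(S(S(S(S(S(S(S(add(mul(Z, add(SSZ, SZ)), add(Z, mul(Z, Z))))))))))))
  [37] S(S(S(S(S(S(S(S(S(add(Z, add(Z, mul(Z, Z))))))))))))
  [38] S(S(S(S(S(S(S(S(S(add(Z, mul(Z, Z)))))))))))
  [39] S(S(S(S(S(S(S(S(S(mul(Z, Z))))))))))
  [40] S^9(Z)

Answer: normal form = S^9(Z)  (in 40 steps)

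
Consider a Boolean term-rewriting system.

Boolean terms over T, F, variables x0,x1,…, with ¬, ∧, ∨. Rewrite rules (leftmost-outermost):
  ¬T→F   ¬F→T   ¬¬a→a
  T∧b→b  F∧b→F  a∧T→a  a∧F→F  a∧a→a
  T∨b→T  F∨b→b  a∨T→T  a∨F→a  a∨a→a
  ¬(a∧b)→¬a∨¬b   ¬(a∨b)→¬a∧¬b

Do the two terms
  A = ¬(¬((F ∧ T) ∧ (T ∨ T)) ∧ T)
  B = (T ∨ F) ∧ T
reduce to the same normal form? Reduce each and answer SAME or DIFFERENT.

Term A:
  start: ¬(¬((F ∧ T) ∧ (T ∨ T)) ∧ T)
  →1  ¬¬((F ∧ T) ∧ (T ∨ T)) ∨ ¬T
  →2  ((F ∧ T) ∧ (T ∨ T)) ∨ ¬T
  →3  (F ∧ (T ∨ T)) ∨ ¬T
  →4  F ∨ ¬T
  →5  ¬T
  →6  F

Term B:
  start: (T ∨ F) ∧ T
  →1  T ∨ F
  →2  T

Answer: DIFFERENT — A ⇓ F, B ⇓ T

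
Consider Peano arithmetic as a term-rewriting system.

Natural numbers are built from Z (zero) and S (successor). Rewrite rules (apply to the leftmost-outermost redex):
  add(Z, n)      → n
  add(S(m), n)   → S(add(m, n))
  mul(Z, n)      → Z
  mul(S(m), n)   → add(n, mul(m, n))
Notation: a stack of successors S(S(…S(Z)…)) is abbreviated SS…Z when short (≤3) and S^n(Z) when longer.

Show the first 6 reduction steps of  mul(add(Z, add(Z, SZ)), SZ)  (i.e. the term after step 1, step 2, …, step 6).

Answer: after 6 steps: SZ

Working:
  start: mul(add(Z, add(Z, SZ)), SZ)
  [1] mul(add(Z, SZ), SZ)
  [2] mul(SZ, SZ)
  [3] add(SZ, mul(Z, SZ))
  [4] S(add(Z, mul(Z, SZ)))
  [5] S(mul(Z, SZ))
  [6] SZ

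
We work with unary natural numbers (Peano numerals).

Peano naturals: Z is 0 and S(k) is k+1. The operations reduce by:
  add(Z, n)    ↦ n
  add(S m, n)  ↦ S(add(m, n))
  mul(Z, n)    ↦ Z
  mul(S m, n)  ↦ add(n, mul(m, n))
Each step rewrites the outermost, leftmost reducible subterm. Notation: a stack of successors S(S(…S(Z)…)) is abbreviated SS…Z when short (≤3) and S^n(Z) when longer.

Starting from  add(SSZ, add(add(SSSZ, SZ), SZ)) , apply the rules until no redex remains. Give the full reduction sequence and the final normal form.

Answer: normal form = S^7(Z)  (in 12 steps)

Working:
  start: add(SSZ, add(add(SSSZ, SZ), SZ))
  →1  S(add(SZ, add(add(SSSZ, SZ), SZ)))
  →2  S(S(add(Z, add(add(SSSZ, SZ), SZ))))
  →3  S(S(add(add(SSSZ, SZ), SZ)))
  →4  S(S(add(S(add(SSZ, SZ)), SZ)))
  →5  S(S(S(add(add(SSZ, SZ), SZ))))
  →6  S(S(S(add(S(add(SZ, SZ)), SZ))))
  →7  S(S(S(S(add(add(SZ, SZ), SZ)))))
  →8  S(S(S(S(add(S(add(Z, SZ)), SZ)))))
  →9  S(S(S(S(S(add(add(Z, SZ), SZ))))))
  →10  S(S(S(S(S(add(SZ, SZ))))))
  →11  S(S(S(S(S(S(add(Z, SZ)))))))
  →12  S^7(Z)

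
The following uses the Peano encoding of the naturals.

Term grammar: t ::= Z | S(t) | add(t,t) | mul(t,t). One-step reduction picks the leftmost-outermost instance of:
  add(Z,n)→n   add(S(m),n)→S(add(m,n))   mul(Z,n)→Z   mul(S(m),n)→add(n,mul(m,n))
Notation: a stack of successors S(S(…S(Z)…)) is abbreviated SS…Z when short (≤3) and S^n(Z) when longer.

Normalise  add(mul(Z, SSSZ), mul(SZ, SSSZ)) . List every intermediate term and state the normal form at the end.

  start: add(mul(Z, SSSZ), mul(SZ, SSSZ))
  [1] add(Z, mul(SZ, SSSZ))
  [2] mul(SZ, SSSZ)
  [3] add(SSSZ, mul(Z, SSSZ))
  [4] S(add(SSZ, mul(Z, SSSZ)))
  [5] S(S(add(SZ, mul(Z, SSSZ))))
  [6] S(S(S(add(Z, mul(Z, SSSZ)))))
  [7] S(S(S(mul(Z, SSSZ))))
  [8] SSSZ

Answer: normal form = SSSZ  (in 8 steps)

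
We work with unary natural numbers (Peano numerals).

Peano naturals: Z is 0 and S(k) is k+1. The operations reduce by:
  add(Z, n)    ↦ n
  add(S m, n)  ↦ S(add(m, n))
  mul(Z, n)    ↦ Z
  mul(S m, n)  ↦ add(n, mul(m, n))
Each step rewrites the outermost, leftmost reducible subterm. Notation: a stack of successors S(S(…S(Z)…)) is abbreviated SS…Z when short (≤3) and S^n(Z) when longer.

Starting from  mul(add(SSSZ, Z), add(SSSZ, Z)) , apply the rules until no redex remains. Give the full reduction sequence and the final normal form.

Answer: normal form = S^9(Z)  (in 32 steps)

Reduction:
  start: mul(add(SSSZ, Z), add(SSSZ, Z))
  →1  mul(S(add(SSZ, Z)), add(SSSZ, Z))
  →2  add(add(SSSZ, Z), mul(add(SSZ, Z), add(SSSZ, Z)))
  →3  add(S(add(SSZ, Z)), mul(add(SSZ, Z), add(SSSZ, Z)))
  →4  S(add(add(SSZ, Z), mul(add(SSZ, Z), add(SSSZ, Z))))
  →5  S(add(S(add(SZ, Z)), mul(add(SSZ, Z), add(SSSZ, Z))))
  →6  S(S(add(add(SZ, Z), mul(add(SSZ, Z), add(SSSZ, Z)))))
  →7  S(S(add(S(add(Z, Z)), mul(add(SSZ, Z), add(SSSZ, Z)))))
  →8  S(S(S(add(add(Z, Z), mul(add(SSZ, Z), add(SSSZ, Z))))))
  →9  S(S(S(add(Z, mul(add(SSZ, Z), add(SSSZ, Z))))))
  →10  S(S(S(mul(add(SSZ, Z), add(SSSZ, Z)))))
  →11  S(S(S(mul(S(add(SZ, Z)), add(SSSZ, Z)))))
  →12  S(S(S(add(add(SSSZ, Z), mul(add(SZ, Z), add(SSSZ, Z))))))
  →13  S(S(S(add(S(add(SSZ, Z)), mul(add(SZ, Z), add(SSSZ, Z))))))
  →14  S(S(S(S(add(add(SSZ, Z), mul(add(SZ, Z), add(SSSZ, Z)))))))
  →15  S(S(S(S(add(S(add(SZ, Z)), mul(add(SZ, Z), add(SSSZ, Z)))))))
  →16  S(S(S(S(S(add(add(SZ, Z), mul(add(SZ, Z), add(SSSZ, Z))))))))
  →17  S(S(S(S(S(add(S(add(Z, Z)), mul(add(SZ, Z), add(SSSZ, Z))))))))
  →18  S(S(S(S(S(S(add(add(Z, Z), mul(add(SZ, Z), add(SSSZ, Z)))))))))
  →19  S(S(S(S(S(S(add(Z, mul(add(SZ, Z), add(SSSZ, Z)))))))))
  →20  S(S(S(S(S(S(mul(add(SZ, Z), add(SSSZ, Z))))))))
  →21  S(S(S(S(S(S(mul(S(add(Z, Z)), add(SSSZ, Z))))))))
  →22  S(S(S(S(S(S(add(add(SSSZ, Z), mul(add(Z, Z), add(SSSZ, Z)))))))))
  →23  S(S(S(S(S(S(add(S(add(SSZ, Z)), mul(add(Z, Z), add(SSSZ, Z)))))))))
  →24  S(S(S(S(S(S(S(add(add(SSZ, Z), mul(add(Z, Z), add(SSSZ, Z))))))))))
  →25  S(S(S(S(S(S(S(add(S(add(SZ, Z)), mul(add(Z, Z), add(SSSZ, Z))))))))))
  →26  S(S(S(S(S(S(S(S(add(add(SZ, Z), mul(add(Z, Z), add(SSSZ, Z)))))))))))
  →27  S(S(S(S(S(S(S(S(add(S(add(Z, Z)), mul(add(Z, Z), add(SSSZ, Z)))))))))))
  →28  S(S(S(S(S(S(S(S(S(add(add(Z, Z), mul(add(Z, Z), add(SSSZ, Z))))))))))))
  →29  S(S(S(S(S(S(S(S(S(add(Z, mul(add(Z, Z), add(SSSZ, Z))))))))))))
  →30  S(S(S(S(S(S(S(S(S(mul(add(Z, Z), add(SSSZ, Z)))))))))))
  →31  S(S(S(S(S(S(S(S(S(mul(Z, add(SSSZ, Z)))))))))))
  →32  S^9(Z)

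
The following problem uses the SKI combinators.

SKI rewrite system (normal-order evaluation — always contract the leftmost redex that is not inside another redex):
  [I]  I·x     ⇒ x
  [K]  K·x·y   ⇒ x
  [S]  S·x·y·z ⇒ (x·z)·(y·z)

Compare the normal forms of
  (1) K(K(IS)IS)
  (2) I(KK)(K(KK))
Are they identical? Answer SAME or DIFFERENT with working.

Term A:
  start: K(K(IS)IS)
  step 1: K(ISS)
  step 2: K(SS)

Term B:
  start: I(KK)(K(KK))
  step 1: KK(K(KK))
  step 2: K

Answer: DIFFERENT — A ⇓ K(SS), B ⇓ K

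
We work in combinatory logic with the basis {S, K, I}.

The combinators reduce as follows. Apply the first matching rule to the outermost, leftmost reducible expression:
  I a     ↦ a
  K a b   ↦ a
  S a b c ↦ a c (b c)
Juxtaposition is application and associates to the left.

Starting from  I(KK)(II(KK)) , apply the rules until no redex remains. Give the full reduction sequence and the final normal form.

Answer: normal form = K  (in 2 steps)

Reduction:
  start: I(KK)(II(KK))
  →1  KK(II(KK))
  →2  K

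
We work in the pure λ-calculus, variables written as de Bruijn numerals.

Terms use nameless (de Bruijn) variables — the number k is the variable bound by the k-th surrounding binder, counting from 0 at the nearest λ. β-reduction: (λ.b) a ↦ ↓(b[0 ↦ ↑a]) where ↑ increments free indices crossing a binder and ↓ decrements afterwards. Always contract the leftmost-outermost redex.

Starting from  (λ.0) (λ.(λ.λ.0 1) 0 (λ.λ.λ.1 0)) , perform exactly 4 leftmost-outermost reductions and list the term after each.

Answer: after 4 steps: λ.λ.λ.1 0

Reduction:
  start: (λ.0) (λ.(λ.λ.0 1) 0 (λ.λ.λ.1 0))
  [1] λ.(λ.λ.0 1) 0 (λ.λ.λ.1 0)
  [2] λ.(λ.0 1) (λ.λ.λ.1 0)
  [3] λ.(λ.λ.λ.1 0) 0
  [4] λ.λ.λ.1 0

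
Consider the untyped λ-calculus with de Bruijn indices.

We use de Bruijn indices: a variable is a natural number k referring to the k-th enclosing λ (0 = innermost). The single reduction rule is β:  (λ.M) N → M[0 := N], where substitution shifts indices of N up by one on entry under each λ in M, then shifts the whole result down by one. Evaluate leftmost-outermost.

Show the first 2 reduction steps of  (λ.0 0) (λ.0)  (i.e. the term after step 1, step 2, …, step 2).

  start: (λ.0 0) (λ.0)
  →1  (λ.0) (λ.0)
  →2  λ.0

Answer: after 2 steps: λ.0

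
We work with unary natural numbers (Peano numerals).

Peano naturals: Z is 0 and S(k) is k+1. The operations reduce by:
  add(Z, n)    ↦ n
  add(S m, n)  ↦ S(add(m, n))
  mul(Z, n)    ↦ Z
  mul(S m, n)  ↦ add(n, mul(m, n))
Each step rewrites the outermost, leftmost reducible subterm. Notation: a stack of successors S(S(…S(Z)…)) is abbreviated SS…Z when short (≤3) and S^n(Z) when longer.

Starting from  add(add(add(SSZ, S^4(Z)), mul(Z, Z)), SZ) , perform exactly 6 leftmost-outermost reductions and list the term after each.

  start: add(add(add(SSZ, S^4(Z)), mul(Z, Z)), SZ)
  →1  add(add(S(add(SZ, S^4(Z))), mul(Z, Z)), SZ)
  →2  add(S(add(add(SZ, S^4(Z)), mul(Z, Z))), SZ)
  →3  S(add(add(add(SZ, S^4(Z)), mul(Z, Z)), SZ))
  →4  S(add(add(S(add(Z, S^4(Z))), mul(Z, Z)), SZ))
  →5  S(add(S(add(add(Z, S^4(Z)), mul(Z, Z))), SZ))
  →6  S(S(add(add(add(Z, S^4(Z)), mul(Z, Z)), SZ)))

Answer: after 6 steps: S(S(add(add(add(Z, S^4(Z)), mul(Z, Z)), SZ)))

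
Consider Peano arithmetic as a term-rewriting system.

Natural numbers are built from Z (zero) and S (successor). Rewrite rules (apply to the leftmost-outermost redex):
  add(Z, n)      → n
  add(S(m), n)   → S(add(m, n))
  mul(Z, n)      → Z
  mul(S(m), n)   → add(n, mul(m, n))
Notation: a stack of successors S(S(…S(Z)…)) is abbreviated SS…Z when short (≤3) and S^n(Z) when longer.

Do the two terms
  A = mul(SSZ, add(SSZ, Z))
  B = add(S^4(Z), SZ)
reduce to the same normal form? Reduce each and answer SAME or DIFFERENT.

Term A:
  start: mul(SSZ, add(SSZ, Z))
  →1  add(add(SSZ, Z), mul(SZ, add(SSZ, Z)))
  →2  add(S(add(SZ, Z)), mul(SZ, add(SSZ, Z)))
  →3  S(add(add(SZ, Z), mul(SZ, add(SSZ, Z))))
  →4  S(add(S(add(Z, Z)), mul(SZ, add(SSZ, Z))))
  →5  S(S(add(add(Z, Z), mul(SZ, add(SSZ, Z)))))
  →6  S(S(add(Z, mul(SZ, add(SSZ, Z)))))
  →7  S(S(mul(SZ, add(SSZ, Z))))
  →8  S(S(add(add(SSZ, Z), mul(Z, add(SSZ, Z)))))
  →9  S(S(add(S(add(SZ, Z)), mul(Z, add(SSZ, Z)))))
  →10  S(S(S(add(add(SZ, Z), mul(Z, add(SSZ, Z))))))
  →11  S(S(S(add(S(add(Z, Z)), mul(Z, add(SSZ, Z))))))
  →12  S(S(S(S(add(add(Z, Z), mul(Z, add(SSZ, Z)))))))
  →13  S(S(S(S(add(Z, mul(Z, add(SSZ, Z)))))))
  →14  S(S(S(S(mul(Z, add(SSZ, Z))))))
  →15  S^4(Z)

Term B:
  start: add(S^4(Z), SZ)
  →1  S(add(SSSZ, SZ))
  →2  S(S(add(SSZ, SZ)))
  →3  S(S(S(add(SZ, SZ))))
  →4  S(S(S(S(add(Z, SZ)))))
  →5  S^5(Z)

Answer: DIFFERENT — A ⇓ S^4(Z), B ⇓ S^5(Z)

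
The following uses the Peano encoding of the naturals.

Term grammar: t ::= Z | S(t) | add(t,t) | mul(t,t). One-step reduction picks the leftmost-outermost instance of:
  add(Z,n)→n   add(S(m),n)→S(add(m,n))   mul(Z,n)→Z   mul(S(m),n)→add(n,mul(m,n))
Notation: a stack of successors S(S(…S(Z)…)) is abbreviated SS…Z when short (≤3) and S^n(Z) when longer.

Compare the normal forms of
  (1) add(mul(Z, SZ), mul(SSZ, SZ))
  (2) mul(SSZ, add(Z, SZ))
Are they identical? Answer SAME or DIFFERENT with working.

Answer: SAME — A ⇓ SSZ, B ⇓ SSZ

Working:
Term A:
  start: add(mul(Z, SZ), mul(SSZ, SZ))
  [1] add(Z, mul(SSZ, SZ))
  [2] mul(SSZ, SZ)
  [3] add(SZ, mul(SZ, SZ))
  [4] S(add(Z, mul(SZ, SZ)))
  [5] S(mul(SZ, SZ))
  [6] S(add(SZ, mul(Z, SZ)))
  [7] S(S(add(Z, mul(Z, SZ))))
  [8] S(S(mul(Z, SZ)))
  [9] SSZ

Term B:
  start: mul(SSZ, add(Z, SZ))
  [1] add(add(Z, SZ), mul(SZ, add(Z, SZ)))
  [2] add(SZ, mul(SZ, add(Z, SZ)))
  [3] S(add(Z, mul(SZ, add(Z, SZ))))
  [4] S(mul(SZ, add(Z, SZ)))
  [5] S(add(add(Z, SZ), mul(Z, add(Z, SZ))))
  [6] S(add(SZ, mul(Z, add(Z, SZ))))
  [7] S(S(add(Z, mul(Z, add(Z, SZ)))))
  [8] S(S(mul(Z, add(Z, SZ))))
  [9] SSZ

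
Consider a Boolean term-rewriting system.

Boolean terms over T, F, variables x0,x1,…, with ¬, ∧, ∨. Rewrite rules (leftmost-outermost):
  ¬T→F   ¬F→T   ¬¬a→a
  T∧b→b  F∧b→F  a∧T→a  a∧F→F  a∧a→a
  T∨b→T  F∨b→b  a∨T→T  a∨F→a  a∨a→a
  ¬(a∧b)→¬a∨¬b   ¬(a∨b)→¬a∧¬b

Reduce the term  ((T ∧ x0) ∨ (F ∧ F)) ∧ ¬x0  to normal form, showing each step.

  start: ((T ∧ x0) ∨ (F ∧ F)) ∧ ¬x0
  [1] (x0 ∨ (F ∧ F)) ∧ ¬x0
  [2] (x0 ∨ F) ∧ ¬x0
  [3] x0 ∧ ¬x0

Answer: normal form = x0 ∧ ¬x0  (in 3 steps)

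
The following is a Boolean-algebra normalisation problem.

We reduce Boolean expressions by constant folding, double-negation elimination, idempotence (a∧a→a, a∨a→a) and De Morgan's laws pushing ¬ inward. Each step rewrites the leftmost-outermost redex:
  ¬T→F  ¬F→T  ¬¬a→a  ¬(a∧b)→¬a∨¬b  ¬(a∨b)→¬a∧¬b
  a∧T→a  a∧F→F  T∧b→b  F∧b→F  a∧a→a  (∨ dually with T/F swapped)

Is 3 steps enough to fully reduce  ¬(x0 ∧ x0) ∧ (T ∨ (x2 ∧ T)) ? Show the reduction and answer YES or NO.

Answer: NO — after 3 steps the term is ¬x0 ∧ T, not yet normal

Reduction:
  start: ¬(x0 ∧ x0) ∧ (T ∨ (x2 ∧ T))
  [1] (¬x0 ∨ ¬x0) ∧ (T ∨ (x2 ∧ T))
  [2] ¬x0 ∧ (T ∨ (x2 ∧ T))
  [3] ¬x0 ∧ T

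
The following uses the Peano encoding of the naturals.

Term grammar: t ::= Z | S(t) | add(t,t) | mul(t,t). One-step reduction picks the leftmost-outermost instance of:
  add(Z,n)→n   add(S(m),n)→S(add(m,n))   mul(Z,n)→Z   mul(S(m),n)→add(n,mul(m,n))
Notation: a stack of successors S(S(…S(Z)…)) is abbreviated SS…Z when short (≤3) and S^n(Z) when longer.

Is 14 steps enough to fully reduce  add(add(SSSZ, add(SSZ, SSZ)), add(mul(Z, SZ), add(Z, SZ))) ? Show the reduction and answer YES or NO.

Answer: NO — after 14 steps the term is S(S(S(S(S(S(S(add(Z, add(mul(Z, SZ), add(Z, SZ)))))))))), not yet normal

Reduction:
  start: add(add(SSSZ, add(SSZ, SSZ)), add(mul(Z, SZ), add(Z, SZ)))
  [1] add(S(add(SSZ, add(SSZ, SSZ))), add(mul(Z, SZ), add(Z, SZ)))
  [2] S(add(add(SSZ, add(SSZ, SSZ)), add(mul(Z, SZ), add(Z, SZ))))
  [3] S(add(S(add(SZ, add(SSZ, SSZ))), add(mul(Z, SZ), add(Z, SZ))))
  [4] S(S(add(add(SZ, add(SSZ, SSZ)), add(mul(Z, SZ), add(Z, SZ)))))
  [5] S(S(add(S(add(Z, add(SSZ, SSZ))), add(mul(Z, SZ), add(Z, SZ)))))
  [6] S(S(S(add(add(Z, add(SSZ, SSZ)), add(mul(Z, SZ), add(Z, SZ))))))
  [7] S(S(S(add(add(SSZ, SSZ), add(mul(Z, SZ), add(Z, SZ))))))
  [8] S(S(S(add(S(add(SZ, SSZ)), add(mul(Z, SZ), add(Z, SZ))))))
  [9] S(S(S(S(add(add(SZ, SSZ), add(mul(Z, SZ), add(Z, SZ)))))))
  [10] S(S(S(S(add(S(add(Z, SSZ)), add(mul(Z, SZ), add(Z, SZ)))))))
  [11] S(S(S(S(S(add(add(Z, SSZ), add(mul(Z, SZ), add(Z, SZ))))))))
  [12] S(S(S(S(S(add(SSZ, add(mul(Z, SZ), add(Z, SZ))))))))
  [13] S(S(S(S(S(S(add(SZ, add(mul(Z, SZ), add(Z, SZ)))))))))
  [14] S(S(S(S(S(S(S(add(Z, add(mul(Z, SZ), add(Z, SZ))))))))))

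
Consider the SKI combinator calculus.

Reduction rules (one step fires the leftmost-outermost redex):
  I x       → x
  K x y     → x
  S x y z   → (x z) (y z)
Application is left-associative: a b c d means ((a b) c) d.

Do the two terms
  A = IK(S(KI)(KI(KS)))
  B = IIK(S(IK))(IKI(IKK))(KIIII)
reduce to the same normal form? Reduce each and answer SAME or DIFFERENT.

Answer: DIFFERENT — A ⇓ K(S(KI)I), B ⇓ SKI

Reduction:
Term A:
  start: IK(S(KI)(KI(KS)))
  [1] K(S(KI)(KI(KS)))
  [2] K(S(KI)I)

Term B:
  start: IIK(S(IK))(IKI(IKK))(KIIII)
  [1] IK(S(IK))(IKI(IKK))(KIIII)
  [2] K(S(IK))(IKI(IKK))(KIIII)
  [3] S(IK)(KIIII)
  [4] SK(KIIII)
  [5] SK(III)
  [6] SK(II)
  [7] SKI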